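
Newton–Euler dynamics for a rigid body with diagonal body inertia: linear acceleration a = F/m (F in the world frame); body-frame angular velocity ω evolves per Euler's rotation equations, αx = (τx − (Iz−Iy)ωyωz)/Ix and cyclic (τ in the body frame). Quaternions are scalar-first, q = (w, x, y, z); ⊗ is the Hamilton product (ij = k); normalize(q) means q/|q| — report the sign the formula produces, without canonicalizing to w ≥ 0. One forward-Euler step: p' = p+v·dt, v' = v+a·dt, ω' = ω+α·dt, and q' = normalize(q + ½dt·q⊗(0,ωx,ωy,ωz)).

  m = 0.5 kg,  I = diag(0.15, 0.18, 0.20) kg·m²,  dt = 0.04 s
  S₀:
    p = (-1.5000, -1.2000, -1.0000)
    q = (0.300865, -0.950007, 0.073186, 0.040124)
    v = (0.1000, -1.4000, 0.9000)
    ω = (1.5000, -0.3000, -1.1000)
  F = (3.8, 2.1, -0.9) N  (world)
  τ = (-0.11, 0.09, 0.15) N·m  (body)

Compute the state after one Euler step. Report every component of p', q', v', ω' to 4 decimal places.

linear accel F/m = (7.6000, 4.2000, -1.8000)
new position p' = (-1.4960, -1.2560, -0.9640)
new velocity v' = (0.4040, -1.2320, 0.8280)
precession coupling ω×(Iω) = (0.0066, 0.0825, -0.0135)
angular accel α = (-0.7773, 0.0417, 0.8175)
ω' = ω + α·dt = (1.4689, -0.2983, -1.0673)
Hamilton product q⊗(0,ω) = (1.4911027, 0.3828301, -1.0750812, -0.1557284)
q' = normalize(q + ½dt·q⊗(0,ω)) = (0.3305, -0.9417, 0.0516, 0.0370)

p' = (-1.4960, -1.2560, -0.9640)
q' = (0.3305, -0.9417, 0.0516, 0.0370)
v' = (0.4040, -1.2320, 0.8280)
ω' = (1.4689, -0.2983, -1.0673)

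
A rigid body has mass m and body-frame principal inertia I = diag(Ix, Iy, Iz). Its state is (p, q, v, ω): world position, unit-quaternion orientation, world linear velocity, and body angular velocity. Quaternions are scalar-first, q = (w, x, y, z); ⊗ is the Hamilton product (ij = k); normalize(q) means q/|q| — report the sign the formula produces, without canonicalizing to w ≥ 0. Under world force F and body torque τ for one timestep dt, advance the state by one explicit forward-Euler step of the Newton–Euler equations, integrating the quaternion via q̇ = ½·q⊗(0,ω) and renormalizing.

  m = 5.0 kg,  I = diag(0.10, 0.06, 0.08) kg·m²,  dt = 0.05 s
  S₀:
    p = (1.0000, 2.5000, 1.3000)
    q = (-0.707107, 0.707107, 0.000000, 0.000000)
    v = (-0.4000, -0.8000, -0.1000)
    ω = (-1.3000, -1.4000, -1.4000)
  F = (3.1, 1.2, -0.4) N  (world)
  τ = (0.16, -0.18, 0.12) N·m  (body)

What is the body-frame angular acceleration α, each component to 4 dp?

precession coupling ω×(Iω) = (0.0392, 0.0364, -0.0728)
angular accel α = (1.2080, -3.6067, 2.4100)

α = (1.2080, -3.6067, 2.4100)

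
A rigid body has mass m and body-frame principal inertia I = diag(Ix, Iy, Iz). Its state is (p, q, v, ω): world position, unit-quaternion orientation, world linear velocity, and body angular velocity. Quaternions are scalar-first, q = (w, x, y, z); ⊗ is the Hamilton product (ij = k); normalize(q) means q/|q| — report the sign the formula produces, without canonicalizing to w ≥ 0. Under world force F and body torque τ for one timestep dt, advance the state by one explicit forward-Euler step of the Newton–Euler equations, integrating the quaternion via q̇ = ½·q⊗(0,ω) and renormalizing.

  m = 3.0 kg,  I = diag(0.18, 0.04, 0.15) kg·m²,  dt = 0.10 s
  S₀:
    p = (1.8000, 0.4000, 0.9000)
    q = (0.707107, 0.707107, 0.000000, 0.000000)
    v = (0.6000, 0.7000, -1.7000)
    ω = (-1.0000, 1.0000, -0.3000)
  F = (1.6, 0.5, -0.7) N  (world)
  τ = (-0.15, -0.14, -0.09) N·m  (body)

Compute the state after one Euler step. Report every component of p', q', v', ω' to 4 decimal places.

p' = (1.8600, 0.4700, 0.7300)
q' = (0.7405, 0.6700, 0.0458, 0.0247)
v' = (0.6533, 0.7167, -1.7233)
ω' = (-1.0650, 0.6275, -0.4533)

a = (0.5333, 0.1667, -0.2333)
p' = p + v·dt = (1.8600, 0.4700, 0.7300)
v' = v + a·dt = (0.6533, 0.7167, -1.7233)
gyro term ω×Iω = (-0.0330, 0.0090, 0.1400)
(τ − ω×Iω)/I = (-0.6500, -3.7250, -1.5333)
ω' = ω + α·dt = (-1.0650, 0.6275, -0.4533)
2q̇ = q⊗(0,ω) = (0.7071070, -0.7071070, 0.9192391, 0.4949749)
q + ½dt·q⊗(0,ω), renormalized = (0.7405, 0.6700, 0.0458, 0.0247)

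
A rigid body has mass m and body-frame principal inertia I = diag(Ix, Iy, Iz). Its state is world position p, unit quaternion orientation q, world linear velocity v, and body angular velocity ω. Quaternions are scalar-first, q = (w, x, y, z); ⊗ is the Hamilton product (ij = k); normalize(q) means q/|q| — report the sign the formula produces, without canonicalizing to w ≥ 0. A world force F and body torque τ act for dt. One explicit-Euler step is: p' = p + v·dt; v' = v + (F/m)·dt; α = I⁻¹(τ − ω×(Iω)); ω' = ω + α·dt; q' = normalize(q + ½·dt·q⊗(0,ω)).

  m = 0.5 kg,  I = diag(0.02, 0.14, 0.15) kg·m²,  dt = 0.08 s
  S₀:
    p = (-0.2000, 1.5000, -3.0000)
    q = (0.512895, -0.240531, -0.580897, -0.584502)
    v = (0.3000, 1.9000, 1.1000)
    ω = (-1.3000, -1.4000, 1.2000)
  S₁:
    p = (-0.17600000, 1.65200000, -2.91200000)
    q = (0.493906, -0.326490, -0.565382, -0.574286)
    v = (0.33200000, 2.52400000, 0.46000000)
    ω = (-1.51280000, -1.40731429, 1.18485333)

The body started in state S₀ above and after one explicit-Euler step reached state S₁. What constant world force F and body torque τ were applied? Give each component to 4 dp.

v₁ − v₀ = (0.03200000, 0.62400000, -0.64000000)
applied force F = (0.2000, 3.9000, -4.0000)
rate change Δω = (-0.21280000, -0.00731429, -0.01514667)
τ = I·(Δω/dt) + ω₀×(Iω₀) = (-0.0700, 0.1900, 0.1900)

F = (0.2000, 3.9000, -4.0000)
τ = (-0.0700, 0.1900, 0.1900)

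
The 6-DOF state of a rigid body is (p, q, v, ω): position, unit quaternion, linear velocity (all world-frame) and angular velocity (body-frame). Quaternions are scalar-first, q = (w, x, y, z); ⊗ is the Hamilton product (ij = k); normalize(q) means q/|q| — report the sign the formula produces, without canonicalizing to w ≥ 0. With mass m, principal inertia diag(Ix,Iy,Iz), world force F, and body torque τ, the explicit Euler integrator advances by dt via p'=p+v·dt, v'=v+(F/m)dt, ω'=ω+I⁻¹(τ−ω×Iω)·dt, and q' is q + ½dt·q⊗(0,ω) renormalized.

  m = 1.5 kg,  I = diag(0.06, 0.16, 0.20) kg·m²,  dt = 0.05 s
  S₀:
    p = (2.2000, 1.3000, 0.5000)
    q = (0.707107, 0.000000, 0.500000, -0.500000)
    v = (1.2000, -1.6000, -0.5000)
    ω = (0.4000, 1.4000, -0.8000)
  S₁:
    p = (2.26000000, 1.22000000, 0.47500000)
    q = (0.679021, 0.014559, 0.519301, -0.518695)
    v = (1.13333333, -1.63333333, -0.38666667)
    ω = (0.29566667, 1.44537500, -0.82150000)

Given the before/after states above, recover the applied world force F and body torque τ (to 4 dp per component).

ω₁ − ω₀ = (-0.10433333, 0.04537500, -0.02150000)
I·α + gyro = (-0.1700, 0.1900, -0.0300)
Δv = v₁−v₀ = (-0.06666667, -0.03333333, 0.11333333)
m·(v₁−v₀)/dt = (-2.0000, -1.0000, 3.4000)

F = (-2.0000, -1.0000, 3.4000)
τ = (-0.1700, 0.1900, -0.0300)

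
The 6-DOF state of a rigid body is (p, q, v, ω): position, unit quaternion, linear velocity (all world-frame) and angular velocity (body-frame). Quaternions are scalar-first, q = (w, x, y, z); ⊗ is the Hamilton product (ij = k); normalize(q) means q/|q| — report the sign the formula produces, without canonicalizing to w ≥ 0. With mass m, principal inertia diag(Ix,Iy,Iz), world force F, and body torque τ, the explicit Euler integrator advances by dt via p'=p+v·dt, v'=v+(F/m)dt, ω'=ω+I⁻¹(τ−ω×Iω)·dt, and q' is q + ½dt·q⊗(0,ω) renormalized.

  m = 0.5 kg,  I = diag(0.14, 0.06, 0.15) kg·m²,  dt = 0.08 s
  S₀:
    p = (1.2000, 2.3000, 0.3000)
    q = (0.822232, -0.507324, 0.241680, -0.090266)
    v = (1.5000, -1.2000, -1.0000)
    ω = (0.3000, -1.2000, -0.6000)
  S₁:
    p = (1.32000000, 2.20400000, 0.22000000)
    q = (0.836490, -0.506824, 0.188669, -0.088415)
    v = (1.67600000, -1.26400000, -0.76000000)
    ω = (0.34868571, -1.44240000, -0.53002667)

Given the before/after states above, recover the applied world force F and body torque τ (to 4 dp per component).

F = (1.1000, -0.4000, 1.5000)
τ = (0.1500, -0.1800, 0.1600)

rate change Δω = (0.04868571, -0.24240000, 0.06997333)
precession coupling = (0.0648, 0.0018, 0.0288)
applied torque τ = (0.1500, -0.1800, 0.1600)
Δv = v₁−v₀ = (0.17600000, -0.06400000, 0.24000000)
applied force F = (1.1000, -0.4000, 1.5000)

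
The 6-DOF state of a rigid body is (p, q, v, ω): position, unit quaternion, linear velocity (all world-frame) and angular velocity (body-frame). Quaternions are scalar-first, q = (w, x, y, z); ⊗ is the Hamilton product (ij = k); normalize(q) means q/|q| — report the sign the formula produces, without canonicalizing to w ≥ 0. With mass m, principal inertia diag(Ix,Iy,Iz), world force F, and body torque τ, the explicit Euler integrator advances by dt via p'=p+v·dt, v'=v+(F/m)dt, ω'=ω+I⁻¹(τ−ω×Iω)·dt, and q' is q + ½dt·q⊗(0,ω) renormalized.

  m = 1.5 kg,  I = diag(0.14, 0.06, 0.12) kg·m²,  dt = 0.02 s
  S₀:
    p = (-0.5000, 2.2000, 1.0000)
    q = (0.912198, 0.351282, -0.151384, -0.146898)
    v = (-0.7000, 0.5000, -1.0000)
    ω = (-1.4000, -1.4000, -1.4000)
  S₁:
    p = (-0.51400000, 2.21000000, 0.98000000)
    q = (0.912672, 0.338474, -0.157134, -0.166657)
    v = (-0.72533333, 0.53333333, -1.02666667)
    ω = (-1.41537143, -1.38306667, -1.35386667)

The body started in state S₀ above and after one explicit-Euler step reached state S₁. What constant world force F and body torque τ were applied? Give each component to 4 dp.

rate change Δω = (-0.01537143, 0.01693333, 0.04613333)
gyro term ω₀×Iω₀ = (0.1176, 0.0392, -0.1568)
τ = I·(Δω/dt) + ω₀×(Iω₀) = (0.0100, 0.0900, 0.1200)
v₁ − v₀ = (-0.02533333, 0.03333333, -0.02666667)
m·(v₁−v₀)/dt = (-1.9000, 2.5000, -2.0000)

F = (-1.9000, 2.5000, -2.0000)
τ = (0.0100, 0.0900, 0.1200)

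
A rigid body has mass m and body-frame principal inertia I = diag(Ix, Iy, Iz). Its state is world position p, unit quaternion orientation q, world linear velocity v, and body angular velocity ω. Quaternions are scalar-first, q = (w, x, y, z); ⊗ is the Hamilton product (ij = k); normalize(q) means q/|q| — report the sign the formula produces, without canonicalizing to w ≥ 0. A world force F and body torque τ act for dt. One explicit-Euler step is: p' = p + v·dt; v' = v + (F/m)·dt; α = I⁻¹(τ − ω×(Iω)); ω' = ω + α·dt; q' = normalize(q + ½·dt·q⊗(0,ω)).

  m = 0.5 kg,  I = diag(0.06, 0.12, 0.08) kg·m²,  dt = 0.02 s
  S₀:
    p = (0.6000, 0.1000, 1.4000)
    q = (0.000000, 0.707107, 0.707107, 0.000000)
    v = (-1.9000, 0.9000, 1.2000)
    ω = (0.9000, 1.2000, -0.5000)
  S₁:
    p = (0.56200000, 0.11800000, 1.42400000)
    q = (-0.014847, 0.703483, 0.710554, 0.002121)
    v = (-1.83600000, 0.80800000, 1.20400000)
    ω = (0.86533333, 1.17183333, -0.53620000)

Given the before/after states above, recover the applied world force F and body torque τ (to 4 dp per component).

Δv = v₁−v₀ = (0.06400000, -0.09200000, 0.00400000)
F = m·Δv/dt = (1.6000, -2.3000, 0.1000)
rate change Δω = (-0.03466667, -0.02816667, -0.03620000)
precession coupling = (0.0240, 0.0090, 0.0648)
I·α + gyro = (-0.0800, -0.1600, -0.0800)

F = (1.6000, -2.3000, 0.1000)
τ = (-0.0800, -0.1600, -0.0800)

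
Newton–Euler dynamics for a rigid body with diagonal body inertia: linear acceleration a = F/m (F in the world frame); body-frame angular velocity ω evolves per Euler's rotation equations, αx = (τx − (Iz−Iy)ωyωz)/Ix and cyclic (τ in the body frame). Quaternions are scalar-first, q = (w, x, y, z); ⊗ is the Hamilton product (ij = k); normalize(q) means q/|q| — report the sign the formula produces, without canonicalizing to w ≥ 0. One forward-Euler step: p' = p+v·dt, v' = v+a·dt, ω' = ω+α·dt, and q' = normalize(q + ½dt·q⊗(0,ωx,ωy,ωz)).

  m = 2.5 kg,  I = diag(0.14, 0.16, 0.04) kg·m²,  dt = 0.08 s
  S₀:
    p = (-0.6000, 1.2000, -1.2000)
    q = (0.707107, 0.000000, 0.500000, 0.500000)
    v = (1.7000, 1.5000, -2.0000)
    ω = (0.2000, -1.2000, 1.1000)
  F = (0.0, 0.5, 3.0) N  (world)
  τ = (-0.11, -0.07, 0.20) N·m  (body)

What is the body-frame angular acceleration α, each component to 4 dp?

ω×(Iω) gyroscopic = (0.1584, 0.0220, -0.0048)
angular accel α = (-1.9171, -0.5750, 5.1200)

α = (-1.9171, -0.5750, 5.1200)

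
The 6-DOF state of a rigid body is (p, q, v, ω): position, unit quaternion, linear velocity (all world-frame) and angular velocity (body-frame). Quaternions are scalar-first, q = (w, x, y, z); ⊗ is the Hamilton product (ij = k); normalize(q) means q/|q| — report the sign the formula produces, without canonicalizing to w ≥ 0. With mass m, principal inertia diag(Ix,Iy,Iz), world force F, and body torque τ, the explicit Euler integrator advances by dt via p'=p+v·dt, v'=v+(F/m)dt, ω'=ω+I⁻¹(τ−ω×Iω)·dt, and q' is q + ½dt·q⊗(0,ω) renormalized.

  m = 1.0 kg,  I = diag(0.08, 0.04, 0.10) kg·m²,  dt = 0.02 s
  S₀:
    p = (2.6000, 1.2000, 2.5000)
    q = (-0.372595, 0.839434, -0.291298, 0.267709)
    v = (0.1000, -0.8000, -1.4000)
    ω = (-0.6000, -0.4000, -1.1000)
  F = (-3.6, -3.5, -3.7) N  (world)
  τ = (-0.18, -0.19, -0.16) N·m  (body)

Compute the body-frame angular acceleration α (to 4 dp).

precession coupling ω×(Iω) = (0.0264, -0.0132, -0.0096)
α = I⁻¹(τ − ω×Iω) = (-2.5800, -4.4200, -1.5040)

α = (-2.5800, -4.4200, -1.5040)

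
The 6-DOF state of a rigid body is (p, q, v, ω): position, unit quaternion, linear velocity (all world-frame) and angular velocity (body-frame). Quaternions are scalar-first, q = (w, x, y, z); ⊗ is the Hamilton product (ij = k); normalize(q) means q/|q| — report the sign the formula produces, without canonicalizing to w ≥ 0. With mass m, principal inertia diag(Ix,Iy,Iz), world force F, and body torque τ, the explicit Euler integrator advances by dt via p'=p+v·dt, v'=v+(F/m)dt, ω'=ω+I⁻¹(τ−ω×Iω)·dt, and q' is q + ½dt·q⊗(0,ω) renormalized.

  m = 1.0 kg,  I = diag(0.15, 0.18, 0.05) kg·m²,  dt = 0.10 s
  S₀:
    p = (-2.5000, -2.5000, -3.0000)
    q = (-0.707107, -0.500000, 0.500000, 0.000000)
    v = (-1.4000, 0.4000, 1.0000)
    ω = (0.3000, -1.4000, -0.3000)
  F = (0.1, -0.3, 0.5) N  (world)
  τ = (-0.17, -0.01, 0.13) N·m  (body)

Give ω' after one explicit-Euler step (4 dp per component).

ω' = (0.2231, -1.4006, -0.0148)

gyro term ω×Iω = (-0.0546, -0.0090, -0.0126)
(τ − ω×Iω)/I = (-0.7693, -0.0056, 2.8520)
ω' = ω + α·dt = (0.2231, -1.4006, -0.0148)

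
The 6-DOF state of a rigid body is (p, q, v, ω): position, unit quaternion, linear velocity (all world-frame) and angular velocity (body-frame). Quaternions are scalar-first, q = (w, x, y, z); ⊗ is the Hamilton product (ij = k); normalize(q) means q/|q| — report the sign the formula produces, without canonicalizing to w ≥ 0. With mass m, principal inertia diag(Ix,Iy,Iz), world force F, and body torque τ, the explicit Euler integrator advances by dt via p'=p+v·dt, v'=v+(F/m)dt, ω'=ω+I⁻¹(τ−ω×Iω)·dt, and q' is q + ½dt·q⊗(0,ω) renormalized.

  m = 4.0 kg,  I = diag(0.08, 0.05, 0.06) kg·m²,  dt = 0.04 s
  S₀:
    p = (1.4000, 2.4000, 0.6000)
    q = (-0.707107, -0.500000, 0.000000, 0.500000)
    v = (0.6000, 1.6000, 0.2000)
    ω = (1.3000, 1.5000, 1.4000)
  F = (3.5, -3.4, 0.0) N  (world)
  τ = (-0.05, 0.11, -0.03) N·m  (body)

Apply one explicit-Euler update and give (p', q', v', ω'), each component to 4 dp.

a = (0.8750, -0.8500, 0.0000)
new position p' = (1.4240, 2.4640, 0.6080)
new velocity v' = (0.6350, 1.5660, 0.2000)
precession coupling ω×(Iω) = (0.0210, 0.0364, -0.0585)
α = I⁻¹(τ − ω×Iω) = (-0.8875, 1.4720, 0.4750)
ω' = ω + α·dt = (1.2645, 1.5589, 1.4190)
Hamilton product q⊗(0,ω) = (-0.0500000, -1.6692391, 0.2893395, -1.7399498)
updated quaternion q' = (-0.7073, -0.5328, 0.0058, 0.4647)

p' = (1.4240, 2.4640, 0.6080)
q' = (-0.7073, -0.5328, 0.0058, 0.4647)
v' = (0.6350, 1.5660, 0.2000)
ω' = (1.2645, 1.5589, 1.4190)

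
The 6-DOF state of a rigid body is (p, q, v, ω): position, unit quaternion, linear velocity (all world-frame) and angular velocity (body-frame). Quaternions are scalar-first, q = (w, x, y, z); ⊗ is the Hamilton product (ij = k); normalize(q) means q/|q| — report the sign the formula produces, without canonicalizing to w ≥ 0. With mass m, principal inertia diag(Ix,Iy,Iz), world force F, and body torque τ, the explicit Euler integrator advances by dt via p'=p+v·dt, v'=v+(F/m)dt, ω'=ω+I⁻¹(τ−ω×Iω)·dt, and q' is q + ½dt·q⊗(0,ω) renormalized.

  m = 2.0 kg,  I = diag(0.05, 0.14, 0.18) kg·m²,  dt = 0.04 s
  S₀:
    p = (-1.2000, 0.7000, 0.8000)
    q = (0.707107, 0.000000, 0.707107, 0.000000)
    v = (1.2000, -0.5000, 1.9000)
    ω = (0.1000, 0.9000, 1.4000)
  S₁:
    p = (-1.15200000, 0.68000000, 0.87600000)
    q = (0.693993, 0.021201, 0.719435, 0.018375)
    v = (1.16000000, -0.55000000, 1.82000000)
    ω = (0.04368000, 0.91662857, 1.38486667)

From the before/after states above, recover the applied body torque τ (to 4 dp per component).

Δω = ω₁−ω₀ = (-0.05632000, 0.01662857, -0.01513333)
precession coupling = (0.0504, -0.0182, 0.0081)
applied torque τ = (-0.0200, 0.0400, -0.0600)

τ = (-0.0200, 0.0400, -0.0600)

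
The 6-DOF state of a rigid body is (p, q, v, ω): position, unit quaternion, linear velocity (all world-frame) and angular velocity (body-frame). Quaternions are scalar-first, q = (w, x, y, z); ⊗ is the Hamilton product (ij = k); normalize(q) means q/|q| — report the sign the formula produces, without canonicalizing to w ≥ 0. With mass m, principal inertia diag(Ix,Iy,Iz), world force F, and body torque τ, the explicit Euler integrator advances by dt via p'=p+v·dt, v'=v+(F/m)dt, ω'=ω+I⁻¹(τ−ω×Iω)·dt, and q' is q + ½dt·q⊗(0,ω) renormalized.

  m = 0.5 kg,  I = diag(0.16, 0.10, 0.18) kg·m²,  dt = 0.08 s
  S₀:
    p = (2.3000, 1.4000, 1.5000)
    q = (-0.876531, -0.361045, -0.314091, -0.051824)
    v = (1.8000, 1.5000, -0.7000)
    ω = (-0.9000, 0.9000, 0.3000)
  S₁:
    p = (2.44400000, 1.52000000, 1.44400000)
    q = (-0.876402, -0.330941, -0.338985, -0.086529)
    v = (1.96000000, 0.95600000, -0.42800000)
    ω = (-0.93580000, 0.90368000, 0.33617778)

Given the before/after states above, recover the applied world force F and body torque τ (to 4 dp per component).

F = (1.0000, -3.4000, 1.7000)
τ = (-0.0500, 0.0100, 0.1300)

v₁ − v₀ = (0.16000000, -0.54400000, 0.27200000)
F = m·Δv/dt = (1.0000, -3.4000, 1.7000)
rate change Δω = (-0.03580000, 0.00368000, 0.03617778)
applied torque τ = (-0.0500, 0.0100, 0.1300)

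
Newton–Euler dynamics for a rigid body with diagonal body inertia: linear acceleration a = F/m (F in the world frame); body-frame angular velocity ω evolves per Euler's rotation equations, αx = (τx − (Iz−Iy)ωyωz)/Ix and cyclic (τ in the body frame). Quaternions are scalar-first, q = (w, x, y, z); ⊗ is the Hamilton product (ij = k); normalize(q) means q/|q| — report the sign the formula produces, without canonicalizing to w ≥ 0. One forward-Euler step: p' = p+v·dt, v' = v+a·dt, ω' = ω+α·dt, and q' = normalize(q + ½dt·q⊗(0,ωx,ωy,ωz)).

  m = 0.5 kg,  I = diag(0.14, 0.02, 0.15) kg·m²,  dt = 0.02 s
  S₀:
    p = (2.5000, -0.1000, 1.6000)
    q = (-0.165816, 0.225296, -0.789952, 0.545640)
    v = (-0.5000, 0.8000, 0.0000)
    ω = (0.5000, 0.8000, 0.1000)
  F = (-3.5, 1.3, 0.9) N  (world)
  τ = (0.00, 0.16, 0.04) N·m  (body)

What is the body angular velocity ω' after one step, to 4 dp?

ω' = (0.4985, 0.9605, 0.1117)

precession coupling ω×(Iω) = (0.0104, -0.0005, -0.0480)
angular accel α = (-0.0743, 8.0250, 0.5867)
ω' = ω + α·dt = (0.4985, 0.9605, 0.1117)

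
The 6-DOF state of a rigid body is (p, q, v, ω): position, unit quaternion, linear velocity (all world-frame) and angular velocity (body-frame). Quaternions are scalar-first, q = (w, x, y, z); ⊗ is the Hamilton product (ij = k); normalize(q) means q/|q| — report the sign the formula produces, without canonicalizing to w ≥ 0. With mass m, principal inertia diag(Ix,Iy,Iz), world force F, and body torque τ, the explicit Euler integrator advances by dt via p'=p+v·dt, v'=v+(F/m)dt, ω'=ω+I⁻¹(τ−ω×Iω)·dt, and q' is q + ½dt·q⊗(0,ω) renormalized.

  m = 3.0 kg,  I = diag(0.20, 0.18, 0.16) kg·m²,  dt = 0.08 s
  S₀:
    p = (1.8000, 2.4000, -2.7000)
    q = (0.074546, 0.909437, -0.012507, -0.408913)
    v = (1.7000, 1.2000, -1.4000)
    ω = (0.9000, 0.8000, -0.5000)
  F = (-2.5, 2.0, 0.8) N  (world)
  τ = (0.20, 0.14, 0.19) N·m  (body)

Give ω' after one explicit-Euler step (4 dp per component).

ω' = (0.9768, 0.8702, -0.3978)

ω×(Iω) gyroscopic = (0.0080, -0.0180, -0.0144)
α = I⁻¹(τ − ω×Iω) = (0.9600, 0.8778, 1.2775)
ω + α·dt = (0.9768, 0.8702, -0.3978)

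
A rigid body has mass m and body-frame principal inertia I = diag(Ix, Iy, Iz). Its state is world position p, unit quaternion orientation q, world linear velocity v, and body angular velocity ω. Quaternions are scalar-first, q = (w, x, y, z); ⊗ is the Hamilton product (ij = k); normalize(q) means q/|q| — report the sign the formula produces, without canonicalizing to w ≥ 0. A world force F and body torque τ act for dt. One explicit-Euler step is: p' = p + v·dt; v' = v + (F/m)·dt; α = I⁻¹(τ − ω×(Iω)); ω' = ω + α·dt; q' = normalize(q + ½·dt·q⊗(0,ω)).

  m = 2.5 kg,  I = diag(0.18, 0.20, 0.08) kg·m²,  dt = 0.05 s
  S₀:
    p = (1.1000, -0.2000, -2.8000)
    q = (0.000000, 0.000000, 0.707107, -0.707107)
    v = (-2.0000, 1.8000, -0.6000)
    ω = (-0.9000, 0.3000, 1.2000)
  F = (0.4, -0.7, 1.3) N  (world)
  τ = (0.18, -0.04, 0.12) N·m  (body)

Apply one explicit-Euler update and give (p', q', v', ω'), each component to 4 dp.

p' = (1.0000, -0.1100, -2.8300)
q' = (0.0159, 0.0265, 0.7225, -0.6907)
v' = (-1.9920, 1.7860, -0.5740)
ω' = (-0.8380, 0.3170, 1.2784)

precession coupling ω×(Iω) = (-0.0432, -0.1080, -0.0054)
(τ − ω×Iω)/I = (1.2400, 0.3400, 1.5675)
ω + α·dt = (-0.8380, 0.3170, 1.2784)
q⊗(0,ω) = (0.6363963, 1.0606605, 0.6363963, 0.6363963)
updated quaternion q' = (0.0159, 0.0265, 0.7225, -0.6907)
linear accel F/m = (0.1600, -0.2800, 0.5200)
p' = p + v·dt = (1.0000, -0.1100, -2.8300)
v' = v + a·dt = (-1.9920, 1.7860, -0.5740)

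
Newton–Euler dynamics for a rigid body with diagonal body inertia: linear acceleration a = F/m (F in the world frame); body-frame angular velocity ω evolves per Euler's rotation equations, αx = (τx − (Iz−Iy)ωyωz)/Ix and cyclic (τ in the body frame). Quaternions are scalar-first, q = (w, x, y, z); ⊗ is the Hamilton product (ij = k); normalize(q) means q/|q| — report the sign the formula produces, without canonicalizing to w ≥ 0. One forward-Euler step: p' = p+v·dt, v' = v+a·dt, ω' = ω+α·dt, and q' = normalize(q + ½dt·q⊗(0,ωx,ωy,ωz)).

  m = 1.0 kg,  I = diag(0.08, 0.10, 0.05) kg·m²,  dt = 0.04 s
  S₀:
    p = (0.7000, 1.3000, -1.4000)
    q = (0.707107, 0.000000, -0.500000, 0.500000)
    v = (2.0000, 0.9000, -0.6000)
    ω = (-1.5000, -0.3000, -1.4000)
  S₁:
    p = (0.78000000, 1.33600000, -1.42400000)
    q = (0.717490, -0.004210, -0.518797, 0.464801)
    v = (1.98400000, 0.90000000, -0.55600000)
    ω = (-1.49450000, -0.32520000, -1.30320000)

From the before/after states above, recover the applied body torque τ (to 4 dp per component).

τ = (-0.0100, 0.0000, 0.1300)

ω₁ − ω₀ = (0.00550000, -0.02520000, 0.09680000)
gyro term ω₀×Iω₀ = (-0.0210, 0.0630, 0.0090)
τ = I·(Δω/dt) + ω₀×(Iω₀) = (-0.0100, 0.0000, 0.1300)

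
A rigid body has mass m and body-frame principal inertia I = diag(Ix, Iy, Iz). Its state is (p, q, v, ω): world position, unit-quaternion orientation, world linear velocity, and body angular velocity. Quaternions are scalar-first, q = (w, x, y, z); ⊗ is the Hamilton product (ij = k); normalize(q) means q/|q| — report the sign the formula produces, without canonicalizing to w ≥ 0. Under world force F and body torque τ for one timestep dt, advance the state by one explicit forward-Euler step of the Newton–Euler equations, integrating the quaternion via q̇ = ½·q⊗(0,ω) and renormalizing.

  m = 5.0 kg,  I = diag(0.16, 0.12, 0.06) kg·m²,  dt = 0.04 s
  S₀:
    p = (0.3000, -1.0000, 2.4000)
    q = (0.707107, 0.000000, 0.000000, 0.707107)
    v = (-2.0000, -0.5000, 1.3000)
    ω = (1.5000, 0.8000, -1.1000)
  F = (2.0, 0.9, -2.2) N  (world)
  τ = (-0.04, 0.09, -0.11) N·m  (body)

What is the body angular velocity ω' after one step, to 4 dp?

α = I⁻¹(τ − ω×Iω) = (-0.5800, 2.1250, -1.0333)
ω' = ω + α·dt = (1.4768, 0.8850, -1.1413)

ω' = (1.4768, 0.8850, -1.1413)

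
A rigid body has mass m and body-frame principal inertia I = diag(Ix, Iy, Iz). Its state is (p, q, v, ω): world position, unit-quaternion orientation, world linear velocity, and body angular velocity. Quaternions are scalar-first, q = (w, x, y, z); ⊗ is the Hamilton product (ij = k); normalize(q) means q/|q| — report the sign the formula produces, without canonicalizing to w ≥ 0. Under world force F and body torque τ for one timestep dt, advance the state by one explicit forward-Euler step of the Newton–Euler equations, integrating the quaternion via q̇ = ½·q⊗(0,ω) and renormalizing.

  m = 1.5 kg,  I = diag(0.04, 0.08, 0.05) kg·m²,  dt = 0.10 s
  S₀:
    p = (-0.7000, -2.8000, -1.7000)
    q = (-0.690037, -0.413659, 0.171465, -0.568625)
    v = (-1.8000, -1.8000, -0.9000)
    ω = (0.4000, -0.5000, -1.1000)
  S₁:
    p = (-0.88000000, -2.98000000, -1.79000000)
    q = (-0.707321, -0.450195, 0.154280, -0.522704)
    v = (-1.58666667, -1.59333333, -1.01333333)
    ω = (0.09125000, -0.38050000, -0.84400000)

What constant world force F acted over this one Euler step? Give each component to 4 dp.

F = (3.2000, 3.1000, -1.7000)

v₁ − v₀ = (0.21333333, 0.20666667, -0.11333333)
applied force F = (3.2000, 3.1000, -1.7000)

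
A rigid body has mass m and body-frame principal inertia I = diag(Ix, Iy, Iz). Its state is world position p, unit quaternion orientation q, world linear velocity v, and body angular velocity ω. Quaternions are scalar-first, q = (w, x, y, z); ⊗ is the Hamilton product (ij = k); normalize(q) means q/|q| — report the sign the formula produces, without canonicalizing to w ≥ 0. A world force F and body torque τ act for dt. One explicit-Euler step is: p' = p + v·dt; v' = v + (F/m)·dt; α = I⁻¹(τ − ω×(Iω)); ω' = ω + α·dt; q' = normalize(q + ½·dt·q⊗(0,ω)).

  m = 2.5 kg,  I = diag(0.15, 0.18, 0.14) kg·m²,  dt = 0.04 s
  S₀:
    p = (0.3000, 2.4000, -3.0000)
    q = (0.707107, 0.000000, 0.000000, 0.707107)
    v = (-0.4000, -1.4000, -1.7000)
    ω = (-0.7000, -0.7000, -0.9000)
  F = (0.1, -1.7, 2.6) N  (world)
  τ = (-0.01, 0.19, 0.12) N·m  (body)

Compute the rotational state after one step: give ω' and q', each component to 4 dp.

ω×(Iω) gyroscopic = (-0.0252, 0.0063, 0.0147)
angular accel α = (0.1013, 1.0206, 0.7521)
ω + α·dt = (-0.6959, -0.6592, -0.8699)
q⊗(0,ω) = (0.6363963, 0.0000000, -0.9899498, -0.6363963)
q' = normalize(q + ½dt·q⊗(0,ω)) = (0.7196, 0.0000, -0.0198, 0.6941)

ω' = (-0.6959, -0.6592, -0.8699)
q' = (0.7196, 0.0000, -0.0198, 0.6941)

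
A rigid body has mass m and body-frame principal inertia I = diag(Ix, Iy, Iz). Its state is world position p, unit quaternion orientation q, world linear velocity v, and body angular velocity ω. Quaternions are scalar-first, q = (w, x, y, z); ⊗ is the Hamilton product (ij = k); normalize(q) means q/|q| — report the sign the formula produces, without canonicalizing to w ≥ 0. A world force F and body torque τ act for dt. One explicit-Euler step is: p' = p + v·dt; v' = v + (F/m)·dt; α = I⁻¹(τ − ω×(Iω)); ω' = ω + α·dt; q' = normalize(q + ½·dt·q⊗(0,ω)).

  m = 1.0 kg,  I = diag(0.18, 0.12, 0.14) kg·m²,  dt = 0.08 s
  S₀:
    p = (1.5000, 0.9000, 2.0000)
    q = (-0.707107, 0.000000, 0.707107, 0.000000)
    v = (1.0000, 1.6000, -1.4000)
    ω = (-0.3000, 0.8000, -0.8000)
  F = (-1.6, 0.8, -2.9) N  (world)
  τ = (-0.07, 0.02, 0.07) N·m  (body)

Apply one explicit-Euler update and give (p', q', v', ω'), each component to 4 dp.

p' = (1.5800, 1.0280, 1.8880)
q' = (-0.7289, -0.0141, 0.6837, 0.0311)
v' = (0.8720, 1.6640, -1.6320)
ω' = (-0.3254, 0.8069, -0.7682)

(τ − ω×Iω)/I = (-0.3178, 0.0867, 0.3971)
new body rate ω' = (-0.3254, 0.8069, -0.7682)
2q̇ = q⊗(0,ω) = (-0.5656856, -0.3535535, -0.5656856, 0.7778177)
q + ½dt·q⊗(0,ω), renormalized = (-0.7289, -0.0141, 0.6837, 0.0311)
new position p' = (1.5800, 1.0280, 1.8880)
v' = v + a·dt = (0.8720, 1.6640, -1.6320)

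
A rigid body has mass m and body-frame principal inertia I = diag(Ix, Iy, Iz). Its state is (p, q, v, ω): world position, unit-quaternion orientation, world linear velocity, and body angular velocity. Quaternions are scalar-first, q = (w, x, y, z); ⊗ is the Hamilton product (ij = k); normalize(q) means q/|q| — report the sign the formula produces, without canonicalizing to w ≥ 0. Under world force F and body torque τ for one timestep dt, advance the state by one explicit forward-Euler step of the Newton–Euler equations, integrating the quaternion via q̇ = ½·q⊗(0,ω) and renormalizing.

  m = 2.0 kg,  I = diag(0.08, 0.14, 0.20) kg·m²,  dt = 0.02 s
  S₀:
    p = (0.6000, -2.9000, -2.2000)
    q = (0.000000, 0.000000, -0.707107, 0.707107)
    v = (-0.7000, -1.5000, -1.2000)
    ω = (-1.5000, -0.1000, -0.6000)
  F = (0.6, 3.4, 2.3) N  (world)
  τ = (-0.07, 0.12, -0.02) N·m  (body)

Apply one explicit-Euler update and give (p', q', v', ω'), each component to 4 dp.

p' = (0.5860, -2.9300, -2.2240)
q' = (0.0035, 0.0049, -0.7176, 0.6964)
v' = (-0.6940, -1.4660, -1.1770)
ω' = (-1.5184, -0.0674, -0.6029)

gyro term ω×Iω = (0.0036, -0.1080, 0.0090)
angular accel α = (-0.9200, 1.6286, -0.1450)
new body rate ω' = (-1.5184, -0.0674, -0.6029)
Hamilton product q⊗(0,ω) = (0.3535535, 0.4949749, -1.0606605, -1.0606605)
updated quaternion q' = (0.0035, 0.0049, -0.7176, 0.6964)
a = F/m = (0.3000, 1.7000, 1.1500)
p + v·dt = (0.5860, -2.9300, -2.2240)
new velocity v' = (-0.6940, -1.4660, -1.1770)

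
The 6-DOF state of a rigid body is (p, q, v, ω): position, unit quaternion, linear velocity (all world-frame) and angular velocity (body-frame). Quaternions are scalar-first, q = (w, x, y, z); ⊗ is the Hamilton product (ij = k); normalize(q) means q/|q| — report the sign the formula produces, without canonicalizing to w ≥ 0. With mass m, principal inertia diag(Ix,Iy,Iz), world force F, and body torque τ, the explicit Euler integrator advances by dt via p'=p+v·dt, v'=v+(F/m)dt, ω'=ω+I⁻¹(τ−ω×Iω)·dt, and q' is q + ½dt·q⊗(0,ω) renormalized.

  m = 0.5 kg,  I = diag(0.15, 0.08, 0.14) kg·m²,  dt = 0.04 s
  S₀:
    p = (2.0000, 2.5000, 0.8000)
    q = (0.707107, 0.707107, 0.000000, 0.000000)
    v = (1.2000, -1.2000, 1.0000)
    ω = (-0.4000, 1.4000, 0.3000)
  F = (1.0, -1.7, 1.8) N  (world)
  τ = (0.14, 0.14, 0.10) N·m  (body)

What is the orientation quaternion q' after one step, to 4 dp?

q⊗(0,ω) = (0.2828428, -0.2828428, 0.7778177, 1.2020819)
q + ½dt·q⊗(0,ω), renormalized = (0.7124, 0.7011, 0.0155, 0.0240)

q' = (0.7124, 0.7011, 0.0155, 0.0240)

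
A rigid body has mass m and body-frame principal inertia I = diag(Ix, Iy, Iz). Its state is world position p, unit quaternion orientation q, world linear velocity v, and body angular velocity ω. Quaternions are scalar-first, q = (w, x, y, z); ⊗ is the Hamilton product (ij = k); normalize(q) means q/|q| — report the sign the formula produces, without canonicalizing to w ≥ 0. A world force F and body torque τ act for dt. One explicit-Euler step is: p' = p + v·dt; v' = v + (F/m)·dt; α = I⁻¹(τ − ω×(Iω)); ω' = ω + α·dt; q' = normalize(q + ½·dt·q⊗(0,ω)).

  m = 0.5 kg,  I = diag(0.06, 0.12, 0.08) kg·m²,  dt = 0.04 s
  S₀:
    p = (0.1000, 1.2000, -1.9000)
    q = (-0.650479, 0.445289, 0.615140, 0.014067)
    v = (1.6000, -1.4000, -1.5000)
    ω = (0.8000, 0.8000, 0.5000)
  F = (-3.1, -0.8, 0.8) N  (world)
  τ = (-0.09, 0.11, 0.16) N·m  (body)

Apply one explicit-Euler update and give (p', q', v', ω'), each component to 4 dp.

p' = (0.1640, 1.1440, -1.9600)
q' = (-0.6674, 0.4407, 0.6003, 0.0048)
v' = (1.3520, -1.4640, -1.4360)
ω' = (0.7507, 0.8393, 0.5608)

angular accel α = (-1.2333, 0.9833, 1.5200)
new body rate ω' = (0.7507, 0.8393, 0.5608)
q⊗(0,ω) = (-0.8553767, -0.2240668, -0.7317741, -0.4611203)
updated quaternion q' = (-0.6674, 0.4407, 0.6003, 0.0048)
a = F/m = (-6.2000, -1.6000, 1.6000)
p' = p + v·dt = (0.1640, 1.1440, -1.9600)
v + (F/m)dt = (1.3520, -1.4640, -1.4360)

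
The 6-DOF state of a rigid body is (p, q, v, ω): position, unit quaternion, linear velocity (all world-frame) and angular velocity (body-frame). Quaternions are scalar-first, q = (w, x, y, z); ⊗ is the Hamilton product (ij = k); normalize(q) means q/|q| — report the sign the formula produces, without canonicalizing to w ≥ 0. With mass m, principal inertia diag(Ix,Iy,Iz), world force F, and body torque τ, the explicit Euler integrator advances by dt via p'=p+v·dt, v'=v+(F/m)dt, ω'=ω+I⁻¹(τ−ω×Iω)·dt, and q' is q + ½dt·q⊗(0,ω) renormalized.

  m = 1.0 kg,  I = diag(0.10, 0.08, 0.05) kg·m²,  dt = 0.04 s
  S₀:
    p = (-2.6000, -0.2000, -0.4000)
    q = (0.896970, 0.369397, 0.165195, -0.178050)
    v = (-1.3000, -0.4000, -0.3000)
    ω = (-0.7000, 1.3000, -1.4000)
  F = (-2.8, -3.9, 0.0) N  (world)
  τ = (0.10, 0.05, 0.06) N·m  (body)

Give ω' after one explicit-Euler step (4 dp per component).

ω×(Iω) gyroscopic = (0.0546, 0.0490, 0.0182)
(τ − ω×Iω)/I = (0.4540, 0.0125, 0.8360)
ω + α·dt = (-0.6818, 1.3005, -1.3666)

ω' = (-0.6818, 1.3005, -1.3666)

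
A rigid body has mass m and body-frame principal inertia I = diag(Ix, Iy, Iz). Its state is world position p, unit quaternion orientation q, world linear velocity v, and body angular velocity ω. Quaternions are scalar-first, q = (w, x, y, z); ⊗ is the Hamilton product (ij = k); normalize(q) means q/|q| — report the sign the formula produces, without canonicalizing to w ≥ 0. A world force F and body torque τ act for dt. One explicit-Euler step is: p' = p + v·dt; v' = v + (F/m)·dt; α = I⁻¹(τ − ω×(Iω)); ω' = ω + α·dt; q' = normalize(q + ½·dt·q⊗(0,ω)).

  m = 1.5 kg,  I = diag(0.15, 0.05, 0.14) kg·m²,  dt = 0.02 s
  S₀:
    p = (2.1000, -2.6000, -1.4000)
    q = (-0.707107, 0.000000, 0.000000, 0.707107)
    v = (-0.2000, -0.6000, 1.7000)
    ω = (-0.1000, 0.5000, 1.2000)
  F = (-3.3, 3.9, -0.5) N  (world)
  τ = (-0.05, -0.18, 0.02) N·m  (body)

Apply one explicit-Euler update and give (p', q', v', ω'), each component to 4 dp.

p' = (2.0960, -2.6120, -1.3660)
q' = (-0.7155, -0.0028, -0.0042, 0.6986)
v' = (-0.2440, -0.5480, 1.6933)
ω' = (-0.1139, 0.4285, 1.2021)

a = F/m = (-2.2000, 2.6000, -0.3333)
new position p' = (2.0960, -2.6120, -1.3660)
v + (F/m)dt = (-0.2440, -0.5480, 1.6933)
ω×(Iω) gyroscopic = (0.0540, -0.0012, 0.0050)
(τ − ω×Iω)/I = (-0.6933, -3.5760, 0.1071)
ω' = ω + α·dt = (-0.1139, 0.4285, 1.2021)
Hamilton product q⊗(0,ω) = (-0.8485284, -0.2828428, -0.4242642, -0.8485284)
q' = normalize(q + ½dt·q⊗(0,ω)) = (-0.7155, -0.0028, -0.0042, 0.6986)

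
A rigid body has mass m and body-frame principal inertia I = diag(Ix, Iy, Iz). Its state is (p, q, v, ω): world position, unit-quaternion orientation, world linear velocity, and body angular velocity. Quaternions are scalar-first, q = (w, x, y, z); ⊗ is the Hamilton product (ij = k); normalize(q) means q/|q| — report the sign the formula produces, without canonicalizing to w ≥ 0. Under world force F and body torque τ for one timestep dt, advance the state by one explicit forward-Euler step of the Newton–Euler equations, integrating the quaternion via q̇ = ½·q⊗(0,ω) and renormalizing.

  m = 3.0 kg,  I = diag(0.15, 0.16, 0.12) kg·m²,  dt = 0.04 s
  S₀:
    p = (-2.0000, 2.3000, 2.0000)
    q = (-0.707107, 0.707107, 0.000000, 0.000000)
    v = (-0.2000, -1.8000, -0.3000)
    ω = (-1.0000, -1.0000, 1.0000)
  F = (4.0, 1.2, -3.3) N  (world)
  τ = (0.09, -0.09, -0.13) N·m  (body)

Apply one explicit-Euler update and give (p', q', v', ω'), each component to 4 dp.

p' = p + v·dt = (-2.0080, 2.2280, 1.9880)
new velocity v' = (-0.1467, -1.7840, -0.3440)
ω×(Iω) gyroscopic = (0.0400, -0.0300, 0.0100)
α = I⁻¹(τ − ω×Iω) = (0.3333, -0.3750, -1.1667)
ω' = ω + α·dt = (-0.9867, -1.0150, 0.9533)
q⊗(0,ω) = (0.7071070, 0.7071070, 0.0000000, -1.4142140)
q + ½dt·q⊗(0,ω), renormalized = (-0.6925, 0.7208, 0.0000, -0.0283)

p' = (-2.0080, 2.2280, 1.9880)
q' = (-0.6925, 0.7208, 0.0000, -0.0283)
v' = (-0.1467, -1.7840, -0.3440)
ω' = (-0.9867, -1.0150, 0.9533)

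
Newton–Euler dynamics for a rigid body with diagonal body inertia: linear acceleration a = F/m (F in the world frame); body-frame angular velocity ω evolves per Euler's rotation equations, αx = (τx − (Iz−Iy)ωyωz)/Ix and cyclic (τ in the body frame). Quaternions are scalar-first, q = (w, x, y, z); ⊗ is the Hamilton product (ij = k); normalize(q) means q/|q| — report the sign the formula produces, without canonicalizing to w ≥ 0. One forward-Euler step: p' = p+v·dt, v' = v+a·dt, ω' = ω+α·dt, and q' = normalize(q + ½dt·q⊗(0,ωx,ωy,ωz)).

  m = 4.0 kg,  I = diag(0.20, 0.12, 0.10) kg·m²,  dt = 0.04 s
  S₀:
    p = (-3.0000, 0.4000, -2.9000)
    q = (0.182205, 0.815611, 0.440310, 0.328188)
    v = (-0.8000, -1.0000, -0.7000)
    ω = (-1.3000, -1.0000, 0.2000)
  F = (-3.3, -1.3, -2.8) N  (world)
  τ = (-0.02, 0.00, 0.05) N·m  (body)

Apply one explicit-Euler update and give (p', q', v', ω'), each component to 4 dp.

precession coupling ω×(Iω) = (0.0040, -0.0260, -0.1040)
angular accel α = (-0.1200, 0.2167, 1.5400)
ω' = ω + α·dt = (-1.3048, -0.9913, 0.2616)
q⊗(0,ω) = (1.4349667, 0.1793835, -0.7719716, -0.2067670)
q' = normalize(q + ½dt·q⊗(0,ω)) = (0.2108, 0.8188, 0.4246, 0.3239)
a = F/m = (-0.8250, -0.3250, -0.7000)
p' = p + v·dt = (-3.0320, 0.3600, -2.9280)
new velocity v' = (-0.8330, -1.0130, -0.7280)

p' = (-3.0320, 0.3600, -2.9280)
q' = (0.2108, 0.8188, 0.4246, 0.3239)
v' = (-0.8330, -1.0130, -0.7280)
ω' = (-1.3048, -0.9913, 0.2616)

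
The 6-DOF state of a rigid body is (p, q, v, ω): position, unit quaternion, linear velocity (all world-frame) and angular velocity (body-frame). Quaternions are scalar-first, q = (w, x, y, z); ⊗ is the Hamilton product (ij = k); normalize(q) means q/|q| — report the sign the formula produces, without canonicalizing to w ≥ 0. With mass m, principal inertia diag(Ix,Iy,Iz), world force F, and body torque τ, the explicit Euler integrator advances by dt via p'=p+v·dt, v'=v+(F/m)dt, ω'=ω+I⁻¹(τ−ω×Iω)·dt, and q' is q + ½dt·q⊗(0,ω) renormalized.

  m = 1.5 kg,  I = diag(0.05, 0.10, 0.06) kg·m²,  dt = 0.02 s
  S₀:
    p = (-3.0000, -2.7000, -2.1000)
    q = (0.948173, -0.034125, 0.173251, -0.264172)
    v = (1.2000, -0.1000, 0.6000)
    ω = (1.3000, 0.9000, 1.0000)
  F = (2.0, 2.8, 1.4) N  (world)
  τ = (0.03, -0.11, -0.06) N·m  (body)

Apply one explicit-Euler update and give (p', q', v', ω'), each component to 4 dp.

gyro term ω×Iω = (-0.0360, -0.0130, 0.0585)
angular accel α = (1.3200, -0.9700, -1.9750)
new body rate ω' = (1.3264, 0.8806, 0.9605)
q⊗(0,ω) = (0.1526086, 1.6436307, 0.5440571, 0.6922342)
updated quaternion q' = (0.9495, -0.0177, 0.1787, -0.2572)
a = (1.3333, 1.8667, 0.9333)
p' = p + v·dt = (-2.9760, -2.7020, -2.0880)
new velocity v' = (1.2267, -0.0627, 0.6187)

p' = (-2.9760, -2.7020, -2.0880)
q' = (0.9495, -0.0177, 0.1787, -0.2572)
v' = (1.2267, -0.0627, 0.6187)
ω' = (1.3264, 0.8806, 0.9605)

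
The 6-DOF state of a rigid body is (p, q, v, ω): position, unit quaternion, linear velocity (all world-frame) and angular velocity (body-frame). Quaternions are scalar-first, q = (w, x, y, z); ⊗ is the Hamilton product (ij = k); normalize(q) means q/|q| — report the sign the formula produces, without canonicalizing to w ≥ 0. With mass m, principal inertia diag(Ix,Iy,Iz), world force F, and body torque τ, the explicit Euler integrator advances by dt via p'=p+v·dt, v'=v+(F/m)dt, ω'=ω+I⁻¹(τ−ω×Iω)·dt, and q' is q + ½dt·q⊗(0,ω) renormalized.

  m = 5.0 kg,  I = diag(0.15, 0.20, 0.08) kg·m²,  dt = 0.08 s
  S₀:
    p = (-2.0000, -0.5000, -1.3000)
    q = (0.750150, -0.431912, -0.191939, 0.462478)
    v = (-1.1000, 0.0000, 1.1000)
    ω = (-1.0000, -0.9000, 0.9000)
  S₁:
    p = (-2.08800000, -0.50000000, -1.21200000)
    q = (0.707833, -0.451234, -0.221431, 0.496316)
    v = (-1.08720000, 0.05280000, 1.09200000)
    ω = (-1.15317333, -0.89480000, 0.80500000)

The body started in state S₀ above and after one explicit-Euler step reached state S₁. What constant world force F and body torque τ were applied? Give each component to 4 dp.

v₁ − v₀ = (0.01280000, 0.05280000, -0.00800000)
F = m·Δv/dt = (0.8000, 3.3000, -0.5000)
Δω = ω₁−ω₀ = (-0.15317333, 0.00520000, -0.09500000)
applied torque τ = (-0.1900, -0.0500, -0.0500)

F = (0.8000, 3.3000, -0.5000)
τ = (-0.1900, -0.0500, -0.0500)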